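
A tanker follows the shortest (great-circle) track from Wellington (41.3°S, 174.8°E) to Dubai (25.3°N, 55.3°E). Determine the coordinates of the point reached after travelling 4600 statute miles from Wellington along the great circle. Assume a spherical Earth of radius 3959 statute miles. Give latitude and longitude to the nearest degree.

Convert each endpoint to a unit vector on the sphere (x = cos φ cos λ, y = cos φ sin λ, z = sin φ).
The central angle between the endpoints is δ = arccos(p₁·p₂) ≈ 2.235 rad (128.1°). The total great-circle distance is δ·R ≈ 2.235 × 3959 ≈ 8849 mi, so the target fraction is f = 4600/8849 ≈ 0.520.
Interpolate at f ≈ 0.520 with slerp weights a = sin((1−f)δ)/sin δ ≈ 1.116, b = sin(fδ)/sin δ ≈ 1.165.
p = a·p₁ + b·p₂ ≈ (-0.235, 0.942, -0.239); φ = arcsin(p_z) ≈ -13.80°, λ = atan2(p_y, p_x) ≈ 104.02°.

≈ (14°S, 104°E)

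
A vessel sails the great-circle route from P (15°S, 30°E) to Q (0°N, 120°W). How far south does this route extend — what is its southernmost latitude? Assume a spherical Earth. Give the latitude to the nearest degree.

The great circle lies in the plane with unit normal n̂ = (p₁ × p₂)/|p₁ × p₂|.
Here n̂_z ≈ -0.881; the vertex latitude is φ_max = arccos|n̂_z| ≈ 28.2°.
Check via Clairaut: cos φ_max = |cos φ₁| · sin C = cos(15.0°)·sin(114.1°) ≈ 0.881, again giving ≈ 28.2°.

≈ 28°S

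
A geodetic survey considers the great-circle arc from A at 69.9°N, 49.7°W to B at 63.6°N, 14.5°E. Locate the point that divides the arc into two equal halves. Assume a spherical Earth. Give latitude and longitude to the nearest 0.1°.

The haversine formula gives a central angle δ ≈ 0.433 rad (24.8°) between the endpoints.
Interpolate at f = 1/2 with slerp weights a = sin((1−f)δ)/sin δ ≈ 0.512, b = sin(fδ)/sin δ ≈ 0.512.
p = a·p₁ + b·p₂ ≈ (0.334, -0.077, 0.939); φ = arcsin(p_z) ≈ 69.94°, λ = atan2(p_y, p_x) ≈ -13.01°.

≈ 69.9°N, 13.0°W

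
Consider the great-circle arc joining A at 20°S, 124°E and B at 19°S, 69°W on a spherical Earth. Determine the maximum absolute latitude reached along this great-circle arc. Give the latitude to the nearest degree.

The great circle lies in the plane with unit normal n̂ = (p₁ × p₂)/|p₁ × p₂|.
Here n̂_z ≈ +0.304; the vertex latitude is φ_max = arccos|n̂_z| ≈ 72.3°.
Check via Clairaut: cos φ_max = |cos φ₁| · sin C = cos(20.0°)·sin(161.1°) ≈ 0.304, again giving ≈ 72.3°.

≈ 72°S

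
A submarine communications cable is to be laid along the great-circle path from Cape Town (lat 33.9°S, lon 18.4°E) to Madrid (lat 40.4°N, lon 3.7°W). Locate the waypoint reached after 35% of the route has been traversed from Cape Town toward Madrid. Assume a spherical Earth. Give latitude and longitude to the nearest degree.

≈ lat 8°S, lon 11°E

Write both endpoints as unit vectors p₁, p₂ with components (cos φ cos λ, cos φ sin λ, sin φ).
The central angle between the endpoints is δ = arccos(p₁·p₂) ≈ 1.345 rad (77.0°).
Interpolate at f = 0.35 with slerp weights a = sin((1−f)δ)/sin δ ≈ 0.787, b = sin(fδ)/sin δ ≈ 0.465.
p = a·p₁ + b·p₂ ≈ (0.973, 0.183, -0.137); φ = arcsin(p_z) ≈ -7.89°, λ = atan2(p_y, p_x) ≈ 10.67°.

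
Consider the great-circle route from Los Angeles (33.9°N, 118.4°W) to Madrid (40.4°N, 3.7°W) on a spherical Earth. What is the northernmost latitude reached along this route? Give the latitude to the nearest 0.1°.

≈ 54.8°N

The great circle lies in the plane with unit normal n̂ = (p₁ × p₂)/|p₁ × p₂|.
Here n̂_z ≈ +0.577; the vertex latitude is φ_max = arccos|n̂_z| ≈ 54.8°.
Check via Clairaut: cos φ_max = |cos φ₁| · sin C = cos(33.9°)·sin(44.0°) ≈ 0.577, again giving ≈ 54.8°.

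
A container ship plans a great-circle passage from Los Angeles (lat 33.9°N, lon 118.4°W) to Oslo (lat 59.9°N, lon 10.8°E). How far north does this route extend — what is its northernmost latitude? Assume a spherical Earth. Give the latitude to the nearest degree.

The great circle lies in the plane with unit normal n̂ = (p₁ × p₂)/|p₁ × p₂|.
Here n̂_z ≈ +0.331; the vertex latitude is φ_max = arccos|n̂_z| ≈ 70.7°.
Check via Clairaut: cos φ_max = |cos φ₁| · sin C = cos(33.9°)·sin(23.5°) ≈ 0.331, again giving ≈ 70.7°.

≈ 71°N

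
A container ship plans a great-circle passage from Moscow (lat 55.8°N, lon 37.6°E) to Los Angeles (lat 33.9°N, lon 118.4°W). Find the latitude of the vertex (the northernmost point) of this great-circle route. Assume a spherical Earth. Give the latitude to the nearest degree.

The great circle lies in the plane with unit normal n̂ = (p₁ × p₂)/|p₁ × p₂|.
Here n̂_z ≈ -0.190; the vertex latitude is φ_max = arccos|n̂_z| ≈ 79.1°.
Check via Clairaut: cos φ_max = |cos φ₁| · sin C = cos(55.8°)·sin(19.7°) ≈ 0.190, again giving ≈ 79.1°.

≈ 79°N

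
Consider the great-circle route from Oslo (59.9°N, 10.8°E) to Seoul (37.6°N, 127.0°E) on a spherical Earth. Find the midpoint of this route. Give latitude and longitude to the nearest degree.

≈ (64°N, 89°E)

Write both endpoints as unit vectors p₁, p₂ with components (cos φ cos λ, cos φ sin λ, sin φ).
The central angle between the endpoints is δ = arccos(p₁·p₂) ≈ 1.211 rad (69.4°).
Interpolate at f = 1/2 with slerp weights a = sin((1−f)δ)/sin δ ≈ 0.608, b = sin(fδ)/sin δ ≈ 0.608.
p = a·p₁ + b·p₂ ≈ (0.010, 0.442, 0.897); φ = arcsin(p_z) ≈ 63.77°, λ = atan2(p_y, p_x) ≈ 88.75°.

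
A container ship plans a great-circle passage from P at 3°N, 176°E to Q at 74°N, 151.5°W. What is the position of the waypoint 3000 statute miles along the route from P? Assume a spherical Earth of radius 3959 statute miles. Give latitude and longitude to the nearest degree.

Convert each endpoint to a unit vector on the sphere (x = cos φ cos λ, y = cos φ sin λ, z = sin φ).
The central angle between the endpoints is δ = arccos(p₁·p₂) ≈ 1.284 rad (73.6°). The total great-circle distance is δ·R ≈ 1.284 × 3959 ≈ 5085 mi, so the target fraction is f = 3000/5085 ≈ 0.590.
Interpolate at f ≈ 0.590 with slerp weights a = sin((1−f)δ)/sin δ ≈ 0.524, b = sin(fδ)/sin δ ≈ 0.716.
p = a·p₁ + b·p₂ ≈ (-0.696, -0.058, 0.716); φ = arcsin(p_z) ≈ 45.74°, λ = atan2(p_y, p_x) ≈ -175.26°.

≈ 46°N, 175°W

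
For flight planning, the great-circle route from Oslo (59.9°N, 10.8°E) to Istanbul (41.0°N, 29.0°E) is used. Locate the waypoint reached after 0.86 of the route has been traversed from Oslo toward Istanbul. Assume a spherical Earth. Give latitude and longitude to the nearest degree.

Convert each endpoint to a unit vector on the sphere (x = cos φ cos λ, y = cos φ sin λ, z = sin φ).
The central angle between the endpoints is δ = arccos(p₁·p₂) ≈ 0.384 rad (22.0°).
Interpolate at f = 0.86 with slerp weights a = sin((1−f)δ)/sin δ ≈ 0.143, b = sin(fδ)/sin δ ≈ 0.866.
p = a·p₁ + b·p₂ ≈ (0.642, 0.330, 0.692); φ = arcsin(p_z) ≈ 43.79°, λ = atan2(p_y, p_x) ≈ 27.22°.

≈ 44°N, 27°E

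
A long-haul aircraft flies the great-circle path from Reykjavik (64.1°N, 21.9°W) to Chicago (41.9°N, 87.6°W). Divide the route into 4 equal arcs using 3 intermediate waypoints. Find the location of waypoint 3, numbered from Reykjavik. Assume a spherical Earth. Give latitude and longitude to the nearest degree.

≈ 50°N, 78°W

Convert each endpoint to a unit vector on the sphere (x = cos φ cos λ, y = cos φ sin λ, z = sin φ).
The central angle between the endpoints is δ = arccos(p₁·p₂) ≈ 0.746 rad (42.7°).
Interpolate at f = 3/4 with slerp weights a = sin((1−f)δ)/sin δ ≈ 0.273, b = sin(fδ)/sin δ ≈ 0.782.
p = a·p₁ + b·p₂ ≈ (0.135, -0.626, 0.768); φ = arcsin(p_z) ≈ 50.17°, λ = atan2(p_y, p_x) ≈ -77.82°.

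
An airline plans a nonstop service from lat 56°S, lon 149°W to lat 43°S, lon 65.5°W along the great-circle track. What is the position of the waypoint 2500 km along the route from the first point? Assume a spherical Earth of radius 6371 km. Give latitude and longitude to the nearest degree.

Convert each endpoint to a unit vector on the sphere (x = cos φ cos λ, y = cos φ sin λ, z = sin φ).
The central angle between the endpoints is δ = arccos(p₁·p₂) ≈ 0.913 rad (52.3°). The total great-circle distance is δ·R ≈ 0.913 × 6371 ≈ 5814 km, so the target fraction is f = 2500/5814 ≈ 0.430.
Interpolate at f ≈ 0.430 with slerp weights a = sin((1−f)δ)/sin δ ≈ 0.628, b = sin(fδ)/sin δ ≈ 0.483.
p = a·p₁ + b·p₂ ≈ (-0.155, -0.503, -0.851); φ = arcsin(p_z) ≈ -58.27°, λ = atan2(p_y, p_x) ≈ -107.09°.

≈ lat 58°S, lon 107°W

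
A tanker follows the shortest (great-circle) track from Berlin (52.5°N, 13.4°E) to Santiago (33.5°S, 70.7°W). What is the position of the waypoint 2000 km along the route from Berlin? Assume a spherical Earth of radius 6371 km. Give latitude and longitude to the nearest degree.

≈ 42°N, 9°W

The haversine formula gives a central angle δ ≈ 1.967 rad (112.7°) between the endpoints. The total great-circle distance is δ·R ≈ 1.967 × 6371 ≈ 12530 km, so the target fraction is f = 2000/12530 ≈ 0.160.
Interpolate at f ≈ 0.160 with slerp weights a = sin((1−f)δ)/sin δ ≈ 1.080, b = sin(fδ)/sin δ ≈ 0.335.
p = a·p₁ + b·p₂ ≈ (0.732, -0.111, 0.672); φ = arcsin(p_z) ≈ 42.24°, λ = atan2(p_y, p_x) ≈ -8.62°.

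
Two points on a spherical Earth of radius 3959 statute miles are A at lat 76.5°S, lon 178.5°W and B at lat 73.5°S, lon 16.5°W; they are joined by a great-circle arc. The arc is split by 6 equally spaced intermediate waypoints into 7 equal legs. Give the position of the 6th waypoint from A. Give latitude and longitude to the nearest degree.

≈ lat 78°S, lon 19°W

From cos δ = sin φ₁ sin φ₂ + cos φ₁ cos φ₂ cos Δλ, the central angle is δ ≈ 0.517 rad (29.6°).
Interpolate at f = 6/7 with slerp weights a = sin((1−f)δ)/sin δ ≈ 0.149, b = sin(fδ)/sin δ ≈ 0.867.
p = a·p₁ + b·p₂ ≈ (0.201, -0.071, -0.977); φ = arcsin(p_z) ≈ -77.67°, λ = atan2(p_y, p_x) ≈ -19.39°.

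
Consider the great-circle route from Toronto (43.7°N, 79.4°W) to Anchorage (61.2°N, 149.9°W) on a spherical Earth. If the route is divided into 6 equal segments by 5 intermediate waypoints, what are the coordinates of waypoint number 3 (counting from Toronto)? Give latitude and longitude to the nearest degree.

≈ 58°N, 107°W

Convert each endpoint to a unit vector on the sphere (x = cos φ cos λ, y = cos φ sin λ, z = sin φ).
The central angle between the endpoints is δ = arccos(p₁·p₂) ≈ 0.765 rad (43.8°).
Interpolate at f = 3/6 with slerp weights a = sin((1−f)δ)/sin δ ≈ 0.539, b = sin(fδ)/sin δ ≈ 0.539.
p = a·p₁ + b·p₂ ≈ (-0.153, -0.513, 0.845); φ = arcsin(p_z) ≈ 57.62°, λ = atan2(p_y, p_x) ≈ -106.60°.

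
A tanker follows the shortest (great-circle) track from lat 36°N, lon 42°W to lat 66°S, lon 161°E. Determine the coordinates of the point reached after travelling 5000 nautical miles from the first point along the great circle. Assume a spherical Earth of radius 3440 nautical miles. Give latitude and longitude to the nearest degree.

Convert each endpoint to a unit vector on the sphere (x = cos φ cos λ, y = cos φ sin λ, z = sin φ).
The central angle between the endpoints is δ = arccos(p₁·p₂) ≈ 2.568 rad (147.1°). The total great-circle distance is δ·R ≈ 2.568 × 3440 ≈ 8833 nmi, so the target fraction is f = 5000/8833 ≈ 0.566.
Interpolate at f ≈ 0.566 with slerp weights a = sin((1−f)δ)/sin δ ≈ 1.654, b = sin(fδ)/sin δ ≈ 1.830.
p = a·p₁ + b·p₂ ≈ (0.291, -0.653, -0.699); φ = arcsin(p_z) ≈ -44.38°, λ = atan2(p_y, p_x) ≈ -66.01°.

≈ lat 44°S, lon 66°W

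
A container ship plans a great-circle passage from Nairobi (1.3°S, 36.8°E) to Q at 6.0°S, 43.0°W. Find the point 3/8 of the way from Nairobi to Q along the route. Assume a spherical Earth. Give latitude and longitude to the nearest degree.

From cos δ = sin φ₁ sin φ₂ + cos φ₁ cos φ₂ cos Δλ, the central angle is δ ≈ 1.391 rad (79.7°).
Interpolate at f = 3/8 with slerp weights a = sin((1−f)δ)/sin δ ≈ 0.777, b = sin(fδ)/sin δ ≈ 0.507.
p = a·p₁ + b·p₂ ≈ (0.990, 0.121, -0.071); φ = arcsin(p_z) ≈ -4.05°, λ = atan2(p_y, p_x) ≈ 6.99°.

≈ 4°S, 7°E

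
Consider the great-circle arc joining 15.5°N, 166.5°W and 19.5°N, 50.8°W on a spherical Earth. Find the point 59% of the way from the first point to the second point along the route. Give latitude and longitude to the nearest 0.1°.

≈ 30.6°N, 98.4°W

Write both endpoints as unit vectors p₁, p₂ with components (cos φ cos λ, cos φ sin λ, sin φ).
The central angle between the endpoints is δ = arccos(p₁·p₂) ≈ 1.880 rad (107.7°).
Interpolate at f = 0.59 with slerp weights a = sin((1−f)δ)/sin δ ≈ 0.732, b = sin(fδ)/sin δ ≈ 0.940.
p = a·p₁ + b·p₂ ≈ (-0.125, -0.851, 0.509); φ = arcsin(p_z) ≈ 30.62°, λ = atan2(p_y, p_x) ≈ -98.38°.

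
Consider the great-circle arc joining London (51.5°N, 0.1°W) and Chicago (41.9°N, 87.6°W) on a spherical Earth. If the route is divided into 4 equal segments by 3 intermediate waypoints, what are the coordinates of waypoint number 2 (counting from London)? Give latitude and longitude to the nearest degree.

≈ (56°N, 49°W)

Write both endpoints as unit vectors p₁, p₂ with components (cos φ cos λ, cos φ sin λ, sin φ).
The central angle between the endpoints is δ = arccos(p₁·p₂) ≈ 0.997 rad (57.1°).
Interpolate at f = 2/4 with slerp weights a = sin((1−f)δ)/sin δ ≈ 0.569, b = sin(fδ)/sin δ ≈ 0.569.
p = a·p₁ + b·p₂ ≈ (0.372, -0.424, 0.826); φ = arcsin(p_z) ≈ 55.66°, λ = atan2(p_y, p_x) ≈ -48.73°.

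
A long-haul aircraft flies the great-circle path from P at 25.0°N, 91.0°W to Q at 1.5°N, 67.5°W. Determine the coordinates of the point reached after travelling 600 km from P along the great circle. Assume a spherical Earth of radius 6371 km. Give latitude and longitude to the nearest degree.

From cos δ = sin φ₁ sin φ₂ + cos φ₁ cos φ₂ cos Δλ, the central angle is δ ≈ 0.570 rad (32.7°). The total great-circle distance is δ·R ≈ 0.570 × 6371 ≈ 3631 km, so the target fraction is f = 600/3631 ≈ 0.165.
Interpolate at f ≈ 0.165 with slerp weights a = sin((1−f)δ)/sin δ ≈ 0.849, b = sin(fδ)/sin δ ≈ 0.174.
p = a·p₁ + b·p₂ ≈ (0.053, -0.930, 0.363); φ = arcsin(p_z) ≈ 21.30°, λ = atan2(p_y, p_x) ≈ -86.72°.

≈ 21°N, 87°W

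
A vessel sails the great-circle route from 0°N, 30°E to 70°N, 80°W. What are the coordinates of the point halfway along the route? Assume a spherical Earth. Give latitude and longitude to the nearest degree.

≈ 45°N, 10°E

Write both endpoints as unit vectors p₁, p₂ with components (cos φ cos λ, cos φ sin λ, sin φ).
The central angle between the endpoints is δ = arccos(p₁·p₂) ≈ 1.688 rad (96.7°).
Interpolate at f = 1/2 with slerp weights a = sin((1−f)δ)/sin δ ≈ 0.752, b = sin(fδ)/sin δ ≈ 0.752.
p = a·p₁ + b·p₂ ≈ (0.696, 0.123, 0.707); φ = arcsin(p_z) ≈ 45.00°, λ = atan2(p_y, p_x) ≈ 10.00°.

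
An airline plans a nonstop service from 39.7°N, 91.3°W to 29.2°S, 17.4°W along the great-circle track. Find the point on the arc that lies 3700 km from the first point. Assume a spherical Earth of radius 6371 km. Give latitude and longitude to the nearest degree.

≈ 18°N, 62°W

Convert each endpoint to a unit vector on the sphere (x = cos φ cos λ, y = cos φ sin λ, z = sin φ).
The central angle between the endpoints is δ = arccos(p₁·p₂) ≈ 1.697 rad (97.2°). The total great-circle distance is δ·R ≈ 1.697 × 6371 ≈ 10808 km, so the target fraction is f = 3700/10808 ≈ 0.342.
Interpolate at f ≈ 0.342 with slerp weights a = sin((1−f)δ)/sin δ ≈ 0.905, b = sin(fδ)/sin δ ≈ 0.553.
p = a·p₁ + b·p₂ ≈ (0.445, -0.841, 0.309); φ = arcsin(p_z) ≈ 17.97°, λ = atan2(p_y, p_x) ≈ -62.12°.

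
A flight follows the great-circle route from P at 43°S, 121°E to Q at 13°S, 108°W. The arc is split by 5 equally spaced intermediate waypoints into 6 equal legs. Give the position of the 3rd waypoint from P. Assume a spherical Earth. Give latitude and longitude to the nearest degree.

≈ 51°S, 156°W

Write both endpoints as unit vectors p₁, p₂ with components (cos φ cos λ, cos φ sin λ, sin φ).
The central angle between the endpoints is δ = arccos(p₁·p₂) ≈ 1.890 rad (108.3°).
Interpolate at f = 3/6 with slerp weights a = sin((1−f)δ)/sin δ ≈ 0.854, b = sin(fδ)/sin δ ≈ 0.854.
p = a·p₁ + b·p₂ ≈ (-0.579, -0.256, -0.774); φ = arcsin(p_z) ≈ -50.75°, λ = atan2(p_y, p_x) ≈ -156.14°.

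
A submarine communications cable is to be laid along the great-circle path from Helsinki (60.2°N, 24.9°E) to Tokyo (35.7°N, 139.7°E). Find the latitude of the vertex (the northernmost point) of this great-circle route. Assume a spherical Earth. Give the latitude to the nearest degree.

≈ 67°N

The great circle lies in the plane with unit normal n̂ = (p₁ × p₂)/|p₁ × p₂|.
Here n̂_z ≈ +0.389; the vertex latitude is φ_max = arccos|n̂_z| ≈ 67.1°.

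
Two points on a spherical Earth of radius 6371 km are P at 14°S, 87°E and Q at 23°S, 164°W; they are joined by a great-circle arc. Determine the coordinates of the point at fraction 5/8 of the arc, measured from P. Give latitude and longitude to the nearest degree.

Write both endpoints as unit vectors p₁, p₂ with components (cos φ cos λ, cos φ sin λ, sin φ).
The central angle between the endpoints is δ = arccos(p₁·p₂) ≈ 1.768 rad (101.3°).
Interpolate at f = 5/8 with slerp weights a = sin((1−f)δ)/sin δ ≈ 0.628, b = sin(fδ)/sin δ ≈ 0.911.
p = a·p₁ + b·p₂ ≈ (-0.774, 0.377, -0.508); φ = arcsin(p_z) ≈ -30.53°, λ = atan2(p_y, p_x) ≈ 154.04°.

≈ 31°S, 154°E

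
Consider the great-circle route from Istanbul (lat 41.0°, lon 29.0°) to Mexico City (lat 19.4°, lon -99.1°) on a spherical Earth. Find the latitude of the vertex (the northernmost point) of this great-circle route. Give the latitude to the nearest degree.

≈ 55°

The great circle lies in the plane with unit normal n̂ = (p₁ × p₂)/|p₁ × p₂|.
Here n̂_z ≈ -0.574; the vertex latitude is φ_max = arccos|n̂_z| ≈ 54.9°.
Check via Clairaut: cos φ_max = |cos φ₁| · sin C = cos(41.0°)·sin(49.6°) ≈ 0.574, again giving ≈ 54.9°.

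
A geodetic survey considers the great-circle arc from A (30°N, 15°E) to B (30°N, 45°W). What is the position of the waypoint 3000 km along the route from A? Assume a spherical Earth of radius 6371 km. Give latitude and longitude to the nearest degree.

Write both endpoints as unit vectors p₁, p₂ with components (cos φ cos λ, cos φ sin λ, sin φ).
The central angle between the endpoints is δ = arccos(p₁·p₂) ≈ 0.896 rad (51.3°). The total great-circle distance is δ·R ≈ 0.896 × 6371 ≈ 5706 km, so the target fraction is f = 3000/5706 ≈ 0.526.
Interpolate at f ≈ 0.526 with slerp weights a = sin((1−f)δ)/sin δ ≈ 0.528, b = sin(fδ)/sin δ ≈ 0.581.
p = a·p₁ + b·p₂ ≈ (0.798, -0.238, 0.555); φ = arcsin(p_z) ≈ 33.68°, λ = atan2(p_y, p_x) ≈ -16.59°.

≈ (34°N, 17°W)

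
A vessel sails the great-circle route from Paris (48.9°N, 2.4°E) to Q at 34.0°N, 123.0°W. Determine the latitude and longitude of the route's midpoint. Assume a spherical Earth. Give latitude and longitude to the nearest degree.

≈ 62°N, 73°W

Write both endpoints as unit vectors p₁, p₂ with components (cos φ cos λ, cos φ sin λ, sin φ).
The central angle between the endpoints is δ = arccos(p₁·p₂) ≈ 1.465 rad (83.9°).
Interpolate at f = 1/2 with slerp weights a = sin((1−f)δ)/sin δ ≈ 0.672, b = sin(fδ)/sin δ ≈ 0.672.
p = a·p₁ + b·p₂ ≈ (0.138, -0.449, 0.883); φ = arcsin(p_z) ≈ 61.98°, λ = atan2(p_y, p_x) ≈ -72.91°.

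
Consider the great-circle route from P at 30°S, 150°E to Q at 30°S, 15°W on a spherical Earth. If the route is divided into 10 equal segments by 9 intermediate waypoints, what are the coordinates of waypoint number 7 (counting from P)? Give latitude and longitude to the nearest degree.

From cos δ = sin φ₁ sin φ₂ + cos φ₁ cos φ₂ cos Δλ, the central angle is δ ≈ 2.065 rad (118.3°).
Interpolate at f = 7/10 with slerp weights a = sin((1−f)δ)/sin δ ≈ 0.660, b = sin(fδ)/sin δ ≈ 1.127.
p = a·p₁ + b·p₂ ≈ (0.448, 0.033, -0.893); φ = arcsin(p_z) ≈ -63.30°, λ = atan2(p_y, p_x) ≈ 4.21°.

≈ 63°S, 4°E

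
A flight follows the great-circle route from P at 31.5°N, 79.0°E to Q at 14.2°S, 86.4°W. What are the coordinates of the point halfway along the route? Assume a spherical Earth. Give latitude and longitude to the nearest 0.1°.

From cos δ = sin φ₁ sin φ₂ + cos φ₁ cos φ₂ cos Δλ, the central angle is δ ≈ 2.760 rad (158.1°).
Interpolate at f = 1/2 with slerp weights a = sin((1−f)δ)/sin δ ≈ 2.637, b = sin(fδ)/sin δ ≈ 2.637.
p = a·p₁ + b·p₂ ≈ (0.589, -0.344, 0.731); φ = arcsin(p_z) ≈ 46.95°, λ = atan2(p_y, p_x) ≈ -30.28°.

≈ 47.0°N, 30.3°W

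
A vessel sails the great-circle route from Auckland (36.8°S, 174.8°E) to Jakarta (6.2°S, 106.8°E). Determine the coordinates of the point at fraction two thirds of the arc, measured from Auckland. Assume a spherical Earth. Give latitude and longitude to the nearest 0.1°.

≈ (19.5°S, 126.0°E)

Write both endpoints as unit vectors p₁, p₂ with components (cos φ cos λ, cos φ sin λ, sin φ).
The central angle between the endpoints is δ = arccos(p₁·p₂) ≈ 1.199 rad (68.7°).
Interpolate at f = 2/3 with slerp weights a = sin((1−f)δ)/sin δ ≈ 0.418, b = sin(fδ)/sin δ ≈ 0.770.
p = a·p₁ + b·p₂ ≈ (-0.554, 0.763, -0.333); φ = arcsin(p_z) ≈ -19.47°, λ = atan2(p_y, p_x) ≈ 126.00°.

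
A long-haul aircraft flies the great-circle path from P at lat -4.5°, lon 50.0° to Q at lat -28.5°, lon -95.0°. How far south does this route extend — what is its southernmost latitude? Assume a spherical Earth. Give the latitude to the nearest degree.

The great circle lies in the plane with unit normal n̂ = (p₁ × p₂)/|p₁ × p₂|.
Here n̂_z ≈ -0.686; the vertex latitude is φ_max = arccos|n̂_z| ≈ 46.7°.
Check via Clairaut: cos φ_max = |cos φ₁| · sin C = cos(4.5°)·sin(136.6°) ≈ 0.686, again giving ≈ 46.7°.

≈ -47°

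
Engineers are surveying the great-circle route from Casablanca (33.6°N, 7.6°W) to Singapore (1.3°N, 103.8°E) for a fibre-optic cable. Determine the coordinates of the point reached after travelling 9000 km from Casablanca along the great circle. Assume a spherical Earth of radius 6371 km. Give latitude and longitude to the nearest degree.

≈ (16°N, 82°E)

The haversine formula gives a central angle δ ≈ 1.866 rad (106.9°) between the endpoints. The total great-circle distance is δ·R ≈ 1.866 × 6371 ≈ 11891 km, so the target fraction is f = 9000/11891 ≈ 0.757.
Interpolate at f ≈ 0.757 with slerp weights a = sin((1−f)δ)/sin δ ≈ 0.458, b = sin(fδ)/sin δ ≈ 1.032.
p = a·p₁ + b·p₂ ≈ (0.132, 0.952, 0.277); φ = arcsin(p_z) ≈ 16.08°, λ = atan2(p_y, p_x) ≈ 82.10°.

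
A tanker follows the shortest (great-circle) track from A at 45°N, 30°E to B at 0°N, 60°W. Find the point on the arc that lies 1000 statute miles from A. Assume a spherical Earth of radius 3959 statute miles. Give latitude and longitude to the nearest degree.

Write both endpoints as unit vectors p₁, p₂ with components (cos φ cos λ, cos φ sin λ, sin φ).
The central angle between the endpoints is δ = arccos(p₁·p₂) ≈ 1.571 rad (90.0°). The total great-circle distance is δ·R ≈ 1.571 × 3959 ≈ 6219 mi, so the target fraction is f = 1000/6219 ≈ 0.161.
Interpolate at f ≈ 0.161 with slerp weights a = sin((1−f)δ)/sin δ ≈ 0.968, b = sin(fδ)/sin δ ≈ 0.250.
p = a·p₁ + b·p₂ ≈ (0.718, 0.126, 0.685); φ = arcsin(p_z) ≈ 43.21°, λ = atan2(p_y, p_x) ≈ 9.95°.

≈ 43°N, 10°E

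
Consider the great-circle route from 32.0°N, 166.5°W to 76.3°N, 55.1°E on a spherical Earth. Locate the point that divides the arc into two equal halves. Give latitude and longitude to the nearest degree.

From cos δ = sin φ₁ sin φ₂ + cos φ₁ cos φ₂ cos Δλ, the central angle is δ ≈ 1.198 rad (68.6°).
Interpolate at f = 1/2 with slerp weights a = sin((1−f)δ)/sin δ ≈ 0.605, b = sin(fδ)/sin δ ≈ 0.605.
p = a·p₁ + b·p₂ ≈ (-0.417, -0.002, 0.909); φ = arcsin(p_z) ≈ 65.35°, λ = atan2(p_y, p_x) ≈ -179.69°.

≈ 65°N, 180°E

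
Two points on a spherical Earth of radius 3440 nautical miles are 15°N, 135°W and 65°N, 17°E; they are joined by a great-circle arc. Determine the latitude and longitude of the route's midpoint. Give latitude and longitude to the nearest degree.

≈ 62°N, 116°W

From cos δ = sin φ₁ sin φ₂ + cos φ₁ cos φ₂ cos Δλ, the central angle is δ ≈ 1.697 rad (97.2°).
Interpolate at f = 1/2 with slerp weights a = sin((1−f)δ)/sin δ ≈ 0.756, b = sin(fδ)/sin δ ≈ 0.756.
p = a·p₁ + b·p₂ ≈ (-0.211, -0.423, 0.881); φ = arcsin(p_z) ≈ 61.79°, λ = atan2(p_y, p_x) ≈ -116.49°.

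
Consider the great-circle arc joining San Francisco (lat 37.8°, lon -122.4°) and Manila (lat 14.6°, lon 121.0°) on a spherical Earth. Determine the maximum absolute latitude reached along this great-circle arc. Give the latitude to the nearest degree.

The great circle lies in the plane with unit normal n̂ = (p₁ × p₂)/|p₁ × p₂|.
Here n̂_z ≈ -0.696; the vertex latitude is φ_max = arccos|n̂_z| ≈ 45.9°.
Check via Clairaut: cos φ_max = |cos φ₁| · sin C = cos(37.8°)·sin(61.8°) ≈ 0.696, again giving ≈ 45.9°.

≈ 46°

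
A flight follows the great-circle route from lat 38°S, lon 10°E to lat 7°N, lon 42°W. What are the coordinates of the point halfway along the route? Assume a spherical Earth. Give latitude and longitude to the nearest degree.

≈ lat 17°S, lon 19°W

Convert each endpoint to a unit vector on the sphere (x = cos φ cos λ, y = cos φ sin λ, z = sin φ).
The central angle between the endpoints is δ = arccos(p₁·p₂) ≈ 1.152 rad (66.0°).
Interpolate at f = 1/2 with slerp weights a = sin((1−f)δ)/sin δ ≈ 0.596, b = sin(fδ)/sin δ ≈ 0.596.
p = a·p₁ + b·p₂ ≈ (0.902, -0.314, -0.294); φ = arcsin(p_z) ≈ -17.12°, λ = atan2(p_y, p_x) ≈ -19.21°.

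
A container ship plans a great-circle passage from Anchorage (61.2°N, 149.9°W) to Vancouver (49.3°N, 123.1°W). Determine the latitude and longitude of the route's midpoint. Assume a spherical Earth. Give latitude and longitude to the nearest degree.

≈ (56°N, 134°W)

From cos δ = sin φ₁ sin φ₂ + cos φ₁ cos φ₂ cos Δλ, the central angle is δ ≈ 0.334 rad (19.1°).
Interpolate at f = 1/2 with slerp weights a = sin((1−f)δ)/sin δ ≈ 0.507, b = sin(fδ)/sin δ ≈ 0.507.
p = a·p₁ + b·p₂ ≈ (-0.392, -0.399, 0.829); φ = arcsin(p_z) ≈ 55.97°, λ = atan2(p_y, p_x) ≈ -134.45°.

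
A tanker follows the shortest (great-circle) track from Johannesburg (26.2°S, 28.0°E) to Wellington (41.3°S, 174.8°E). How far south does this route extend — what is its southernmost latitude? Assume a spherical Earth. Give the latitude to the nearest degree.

≈ 67°S

The great circle lies in the plane with unit normal n̂ = (p₁ × p₂)/|p₁ × p₂|.
Here n̂_z ≈ +0.384; the vertex latitude is φ_max = arccos|n̂_z| ≈ 67.4°.
Check via Clairaut: cos φ_max = |cos φ₁| · sin C = cos(26.2°)·sin(154.7°) ≈ 0.384, again giving ≈ 67.4°.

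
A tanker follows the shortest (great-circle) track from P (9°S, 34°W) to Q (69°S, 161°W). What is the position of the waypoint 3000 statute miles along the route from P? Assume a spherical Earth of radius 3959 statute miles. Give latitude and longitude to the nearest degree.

Convert each endpoint to a unit vector on the sphere (x = cos φ cos λ, y = cos φ sin λ, z = sin φ).
The central angle between the endpoints is δ = arccos(p₁·p₂) ≈ 1.638 rad (93.8°). The total great-circle distance is δ·R ≈ 1.638 × 3959 ≈ 6484 mi, so the target fraction is f = 3000/6484 ≈ 0.463.
Interpolate at f ≈ 0.463 with slerp weights a = sin((1−f)δ)/sin δ ≈ 0.773, b = sin(fδ)/sin δ ≈ 0.689.
p = a·p₁ + b·p₂ ≈ (0.399, -0.507, -0.764); φ = arcsin(p_z) ≈ -49.81°, λ = atan2(p_y, p_x) ≈ -51.79°.

≈ (50°S, 52°W)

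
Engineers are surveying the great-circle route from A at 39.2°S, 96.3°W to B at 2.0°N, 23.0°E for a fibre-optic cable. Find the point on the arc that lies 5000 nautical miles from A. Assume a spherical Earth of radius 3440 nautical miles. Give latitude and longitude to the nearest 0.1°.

Convert each endpoint to a unit vector on the sphere (x = cos φ cos λ, y = cos φ sin λ, z = sin φ).
The central angle between the endpoints is δ = arccos(p₁·p₂) ≈ 1.983 rad (113.6°). The total great-circle distance is δ·R ≈ 1.983 × 3440 ≈ 6823 nmi, so the target fraction is f = 5000/6823 ≈ 0.733.
Interpolate at f ≈ 0.733 with slerp weights a = sin((1−f)δ)/sin δ ≈ 0.552, b = sin(fδ)/sin δ ≈ 1.084.
p = a·p₁ + b·p₂ ≈ (0.950, -0.002, -0.311); φ = arcsin(p_z) ≈ -18.12°, λ = atan2(p_y, p_x) ≈ -0.10°.

≈ 18.1°S, 0.1°W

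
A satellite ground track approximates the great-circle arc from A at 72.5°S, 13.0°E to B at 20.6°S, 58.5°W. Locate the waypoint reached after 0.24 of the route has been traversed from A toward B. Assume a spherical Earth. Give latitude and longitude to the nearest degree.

Write both endpoints as unit vectors p₁, p₂ with components (cos φ cos λ, cos φ sin λ, sin φ).
The central angle between the endpoints is δ = arccos(p₁·p₂) ≈ 1.132 rad (64.9°).
Interpolate at f = 0.24 with slerp weights a = sin((1−f)δ)/sin δ ≈ 0.837, b = sin(fδ)/sin δ ≈ 0.296.
p = a·p₁ + b·p₂ ≈ (0.390, -0.180, -0.903); φ = arcsin(p_z) ≈ -64.54°, λ = atan2(p_y, p_x) ≈ -24.75°.

≈ 65°S, 25°W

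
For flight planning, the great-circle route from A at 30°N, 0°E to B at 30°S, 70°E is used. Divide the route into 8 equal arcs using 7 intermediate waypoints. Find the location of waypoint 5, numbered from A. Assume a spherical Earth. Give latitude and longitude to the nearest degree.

≈ 8°S, 43°E

The haversine formula gives a central angle δ ≈ 1.564 rad (89.6°) between the endpoints.
Interpolate at f = 5/8 with slerp weights a = sin((1−f)δ)/sin δ ≈ 0.554, b = sin(fδ)/sin δ ≈ 0.829.
p = a·p₁ + b·p₂ ≈ (0.725, 0.675, -0.138); φ = arcsin(p_z) ≈ -7.92°, λ = atan2(p_y, p_x) ≈ 42.95°.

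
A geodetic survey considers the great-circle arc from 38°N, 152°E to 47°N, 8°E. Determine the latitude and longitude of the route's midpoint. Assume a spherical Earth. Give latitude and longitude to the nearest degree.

Write both endpoints as unit vectors p₁, p₂ with components (cos φ cos λ, cos φ sin λ, sin φ).
The central angle between the endpoints is δ = arccos(p₁·p₂) ≈ 1.555 rad (89.1°).
Interpolate at f = 1/2 with slerp weights a = sin((1−f)δ)/sin δ ≈ 0.702, b = sin(fδ)/sin δ ≈ 0.702.
p = a·p₁ + b·p₂ ≈ (-0.014, 0.326, 0.945); φ = arcsin(p_z) ≈ 70.94°, λ = atan2(p_y, p_x) ≈ 92.51°.

≈ 71°N, 93°E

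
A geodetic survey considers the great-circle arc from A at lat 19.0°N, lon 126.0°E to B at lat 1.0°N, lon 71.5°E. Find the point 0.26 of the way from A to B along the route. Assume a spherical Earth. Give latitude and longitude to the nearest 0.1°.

≈ lat 15.4°N, lon 111.1°E

From cos δ = sin φ₁ sin φ₂ + cos φ₁ cos φ₂ cos Δλ, the central angle is δ ≈ 0.983 rad (56.3°).
Interpolate at f = 0.26 with slerp weights a = sin((1−f)δ)/sin δ ≈ 0.799, b = sin(fδ)/sin δ ≈ 0.304.
p = a·p₁ + b·p₂ ≈ (-0.348, 0.899, 0.265); φ = arcsin(p_z) ≈ 15.39°, λ = atan2(p_y, p_x) ≈ 111.14°.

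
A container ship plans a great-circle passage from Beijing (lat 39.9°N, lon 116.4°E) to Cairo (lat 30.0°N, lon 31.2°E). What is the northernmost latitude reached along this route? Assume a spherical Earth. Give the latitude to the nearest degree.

The great circle lies in the plane with unit normal n̂ = (p₁ × p₂)/|p₁ × p₂|.
Here n̂_z ≈ -0.715; the vertex latitude is φ_max = arccos|n̂_z| ≈ 44.4°.

≈ 44°N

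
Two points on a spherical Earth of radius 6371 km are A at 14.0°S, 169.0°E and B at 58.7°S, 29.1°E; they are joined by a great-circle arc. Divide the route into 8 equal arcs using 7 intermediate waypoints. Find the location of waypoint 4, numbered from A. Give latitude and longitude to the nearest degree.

≈ 59°S, 139°E

Write both endpoints as unit vectors p₁, p₂ with components (cos φ cos λ, cos φ sin λ, sin φ).
The central angle between the endpoints is δ = arccos(p₁·p₂) ≈ 1.751 rad (100.3°).
Interpolate at f = 4/8 with slerp weights a = sin((1−f)δ)/sin δ ≈ 0.780, b = sin(fδ)/sin δ ≈ 0.780.
p = a·p₁ + b·p₂ ≈ (-0.389, 0.342, -0.856); φ = arcsin(p_z) ≈ -58.82°, λ = atan2(p_y, p_x) ≈ 138.71°.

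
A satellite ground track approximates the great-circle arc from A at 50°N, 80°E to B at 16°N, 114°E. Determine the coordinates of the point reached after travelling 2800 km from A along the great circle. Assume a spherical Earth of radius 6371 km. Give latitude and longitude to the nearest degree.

≈ 31°N, 103°E

Write both endpoints as unit vectors p₁, p₂ with components (cos φ cos λ, cos φ sin λ, sin φ).
The central angle between the endpoints is δ = arccos(p₁·p₂) ≈ 0.762 rad (43.7°). The total great-circle distance is δ·R ≈ 0.762 × 6371 ≈ 4855 km, so the target fraction is f = 2800/4855 ≈ 0.577.
Interpolate at f ≈ 0.577 with slerp weights a = sin((1−f)δ)/sin δ ≈ 0.459, b = sin(fδ)/sin δ ≈ 0.616.
p = a·p₁ + b·p₂ ≈ (-0.190, 0.832, 0.522); φ = arcsin(p_z) ≈ 31.44°, λ = atan2(p_y, p_x) ≈ 102.85°.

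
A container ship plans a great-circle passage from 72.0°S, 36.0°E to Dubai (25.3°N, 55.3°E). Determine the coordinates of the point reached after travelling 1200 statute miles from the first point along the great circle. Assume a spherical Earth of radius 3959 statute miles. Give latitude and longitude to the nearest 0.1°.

Convert each endpoint to a unit vector on the sphere (x = cos φ cos λ, y = cos φ sin λ, z = sin φ).
The central angle between the endpoints is δ = arccos(p₁·p₂) ≈ 1.714 rad (98.2°). The total great-circle distance is δ·R ≈ 1.714 × 3959 ≈ 6786 mi, so the target fraction is f = 1200/6786 ≈ 0.177.
Interpolate at f ≈ 0.177 with slerp weights a = sin((1−f)δ)/sin δ ≈ 0.997, b = sin(fδ)/sin δ ≈ 0.302.
p = a·p₁ + b·p₂ ≈ (0.405, 0.405, -0.820); φ = arcsin(p_z) ≈ -55.06°, λ = atan2(p_y, p_x) ≈ 45.05°.

≈ 55.1°S, 45.1°E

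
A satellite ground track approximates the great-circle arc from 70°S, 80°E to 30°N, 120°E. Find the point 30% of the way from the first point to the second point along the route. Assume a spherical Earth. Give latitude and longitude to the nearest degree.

Write both endpoints as unit vectors p₁, p₂ with components (cos φ cos λ, cos φ sin λ, sin φ).
The central angle between the endpoints is δ = arccos(p₁·p₂) ≈ 1.816 rad (104.1°).
Interpolate at f = 0.30 with slerp weights a = sin((1−f)δ)/sin δ ≈ 0.985, b = sin(fδ)/sin δ ≈ 0.534.
p = a·p₁ + b·p₂ ≈ (-0.173, 0.733, -0.658); φ = arcsin(p_z) ≈ -41.18°, λ = atan2(p_y, p_x) ≈ 103.28°.

≈ 41°S, 103°E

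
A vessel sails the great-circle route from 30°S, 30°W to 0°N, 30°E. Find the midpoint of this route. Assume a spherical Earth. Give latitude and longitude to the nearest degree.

The haversine formula gives a central angle δ ≈ 1.123 rad (64.3°) between the endpoints.
Interpolate at f = 1/2 with slerp weights a = sin((1−f)δ)/sin δ ≈ 0.591, b = sin(fδ)/sin δ ≈ 0.591.
p = a·p₁ + b·p₂ ≈ (0.955, 0.040, -0.295); φ = arcsin(p_z) ≈ -17.18°, λ = atan2(p_y, p_x) ≈ 2.37°.

≈ 17°S, 2°E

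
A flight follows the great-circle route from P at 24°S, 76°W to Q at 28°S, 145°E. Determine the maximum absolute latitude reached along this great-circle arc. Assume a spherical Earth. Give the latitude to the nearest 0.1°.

The great circle lies in the plane with unit normal n̂ = (p₁ × p₂)/|p₁ × p₂|.
Here n̂_z ≈ -0.582; the vertex latitude is φ_max = arccos|n̂_z| ≈ 54.4°.

≈ 54.4°S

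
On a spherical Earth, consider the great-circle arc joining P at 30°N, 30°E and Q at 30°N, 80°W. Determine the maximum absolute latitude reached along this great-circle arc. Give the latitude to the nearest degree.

The great circle lies in the plane with unit normal n̂ = (p₁ × p₂)/|p₁ × p₂|.
Here n̂_z ≈ -0.705; the vertex latitude is φ_max = arccos|n̂_z| ≈ 45.2°.
Check via Clairaut: cos φ_max = |cos φ₁| · sin C = cos(30.0°)·sin(54.5°) ≈ 0.705, again giving ≈ 45.2°.

≈ 45°N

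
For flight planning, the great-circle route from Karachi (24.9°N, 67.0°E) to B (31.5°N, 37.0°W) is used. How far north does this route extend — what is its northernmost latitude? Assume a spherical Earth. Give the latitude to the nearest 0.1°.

≈ 41.3°N

The great circle lies in the plane with unit normal n̂ = (p₁ × p₂)/|p₁ × p₂|.
Here n̂_z ≈ -0.751; the vertex latitude is φ_max = arccos|n̂_z| ≈ 41.3°.
Check via Clairaut: cos φ_max = |cos φ₁| · sin C = cos(24.9°)·sin(55.9°) ≈ 0.751, again giving ≈ 41.3°.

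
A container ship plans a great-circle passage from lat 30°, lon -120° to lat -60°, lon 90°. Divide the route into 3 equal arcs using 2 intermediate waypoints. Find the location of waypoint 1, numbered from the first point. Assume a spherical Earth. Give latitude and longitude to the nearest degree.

Write both endpoints as unit vectors p₁, p₂ with components (cos φ cos λ, cos φ sin λ, sin φ).
The central angle between the endpoints is δ = arccos(p₁·p₂) ≈ 2.512 rad (143.9°).
Interpolate at f = 1/3 with slerp weights a = sin((1−f)δ)/sin δ ≈ 1.688, b = sin(fδ)/sin δ ≈ 1.261.
p = a·p₁ + b·p₂ ≈ (-0.731, -0.636, -0.248); φ = arcsin(p_z) ≈ -14.34°, λ = atan2(p_y, p_x) ≈ -138.98°.

≈ lat -14°, lon -139°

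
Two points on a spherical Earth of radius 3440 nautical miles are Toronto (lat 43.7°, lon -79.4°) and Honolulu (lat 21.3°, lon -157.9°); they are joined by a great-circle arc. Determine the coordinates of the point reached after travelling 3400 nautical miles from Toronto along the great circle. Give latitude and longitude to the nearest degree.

≈ lat 28°, lon -149°

Convert each endpoint to a unit vector on the sphere (x = cos φ cos λ, y = cos φ sin λ, z = sin φ).
The central angle between the endpoints is δ = arccos(p₁·p₂) ≈ 1.175 rad (67.3°). The total great-circle distance is δ·R ≈ 1.175 × 3440 ≈ 4043 nmi, so the target fraction is f = 3400/4043 ≈ 0.841.
Interpolate at f ≈ 0.841 with slerp weights a = sin((1−f)δ)/sin δ ≈ 0.201, b = sin(fδ)/sin δ ≈ 0.905.
p = a·p₁ + b·p₂ ≈ (-0.754, -0.460, 0.468); φ = arcsin(p_z) ≈ 27.90°, λ = atan2(p_y, p_x) ≈ -148.61°.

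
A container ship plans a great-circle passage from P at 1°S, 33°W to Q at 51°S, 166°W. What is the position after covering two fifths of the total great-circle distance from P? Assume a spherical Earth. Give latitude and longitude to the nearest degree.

The haversine formula gives a central angle δ ≈ 1.999 rad (114.6°) between the endpoints.
Interpolate at f = 2/5 with slerp weights a = sin((1−f)δ)/sin δ ≈ 1.025, b = sin(fδ)/sin δ ≈ 0.788.
p = a·p₁ + b·p₂ ≈ (0.378, -0.678, -0.631); φ = arcsin(p_z) ≈ -39.10°, λ = atan2(p_y, p_x) ≈ -60.88°.

≈ 39°S, 61°W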